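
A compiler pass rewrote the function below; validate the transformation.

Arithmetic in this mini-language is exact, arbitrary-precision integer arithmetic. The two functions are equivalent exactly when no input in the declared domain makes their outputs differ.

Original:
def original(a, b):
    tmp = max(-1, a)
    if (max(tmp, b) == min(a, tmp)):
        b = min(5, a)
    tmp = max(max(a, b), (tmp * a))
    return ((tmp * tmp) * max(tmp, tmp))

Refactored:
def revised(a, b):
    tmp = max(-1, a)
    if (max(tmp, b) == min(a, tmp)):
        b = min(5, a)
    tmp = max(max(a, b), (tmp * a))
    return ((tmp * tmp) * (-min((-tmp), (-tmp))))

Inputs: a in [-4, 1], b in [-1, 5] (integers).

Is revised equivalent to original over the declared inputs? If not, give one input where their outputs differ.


Behavior is preserved: although min/max/abs usage differs, the outputs never diverge.
As a probe, take a=-1, b=2: original runs tmp becomes -1; next (max(tmp, b) == min(a, tmp)) evaluates to false; next tmp becomes 2; next final value 8; revised runs tmp becomes -1; next (max(tmp, b) == min(a, tmp)) evaluates to false; next tmp becomes 2; next final value 8; both end at 8.
Every one of the 42 inputs gives matching results.
verdict: equivalent


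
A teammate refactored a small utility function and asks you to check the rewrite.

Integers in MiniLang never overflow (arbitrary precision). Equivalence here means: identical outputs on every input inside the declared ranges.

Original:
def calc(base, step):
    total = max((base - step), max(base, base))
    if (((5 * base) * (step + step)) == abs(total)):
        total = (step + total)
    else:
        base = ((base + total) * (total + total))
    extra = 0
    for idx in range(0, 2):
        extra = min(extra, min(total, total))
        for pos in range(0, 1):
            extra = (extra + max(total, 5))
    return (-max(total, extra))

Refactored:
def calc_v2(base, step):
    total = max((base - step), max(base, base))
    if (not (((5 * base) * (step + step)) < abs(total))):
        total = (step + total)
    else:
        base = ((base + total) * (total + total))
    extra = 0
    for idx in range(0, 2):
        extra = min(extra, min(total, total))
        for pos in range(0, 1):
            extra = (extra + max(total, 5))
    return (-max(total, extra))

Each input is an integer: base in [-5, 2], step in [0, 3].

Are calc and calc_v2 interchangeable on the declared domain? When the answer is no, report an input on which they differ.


Try base=1, step=1.
calc: total=1, then (((5 * base) * (step + step)) == abs(total)) is false, then base=4, then extra=0, then (idx=0), then extra=0, then (pos=0), then extra=5, then (idx=1), then extra=1, then (pos=0), then extra=6, then returns -6
calc_v2: total=1, then (not (((5 * base) * (step + step)) < abs(total))) is true, then total=2, then extra=0, then (idx=0), then extra=0, then (pos=0), then extra=5, then (idx=1), then extra=2, then (pos=0), then extra=7, then returns -7
-6 against -7: the behavior changed.
verdict: not equivalent; witness: base=1, step=1


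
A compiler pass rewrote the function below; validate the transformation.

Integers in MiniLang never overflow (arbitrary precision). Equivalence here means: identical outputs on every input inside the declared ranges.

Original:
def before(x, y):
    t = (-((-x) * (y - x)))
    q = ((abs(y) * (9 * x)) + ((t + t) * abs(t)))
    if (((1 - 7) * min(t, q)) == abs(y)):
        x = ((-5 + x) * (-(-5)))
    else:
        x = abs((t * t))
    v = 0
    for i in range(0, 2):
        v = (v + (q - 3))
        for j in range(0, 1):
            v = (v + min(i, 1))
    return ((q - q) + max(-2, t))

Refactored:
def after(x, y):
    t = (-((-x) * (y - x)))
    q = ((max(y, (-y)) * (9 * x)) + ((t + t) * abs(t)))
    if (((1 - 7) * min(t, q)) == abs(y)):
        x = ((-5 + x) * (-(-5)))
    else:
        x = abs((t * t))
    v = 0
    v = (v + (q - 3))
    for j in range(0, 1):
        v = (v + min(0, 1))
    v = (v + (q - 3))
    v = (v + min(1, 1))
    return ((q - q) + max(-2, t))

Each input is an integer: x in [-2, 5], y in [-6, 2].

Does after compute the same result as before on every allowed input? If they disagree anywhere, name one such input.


The two versions differ — the changes include constant usage differs; and min/max/abs usage differs; and local variable names differ; and arithmetic usage differs; and loop structure differs; and statement counts differ.
One worked example (x=5, y=-1) — before: t becomes -30; next q becomes -1755; next (((1 - 7) * min(t, q)) == abs(y)) evaluates to false; next x becomes 900; next v becomes 0; next at i=0:; next v becomes -1758; next at j=0:; next v becomes -1758; next at i=1:; next v becomes -3516; next at j=0:; next v becomes -3515; next final value -2; after: t becomes -30; next q becomes -1755; next (((1 - 7) * min(t, q)) == abs(y)) evaluates to false; next x becomes 900; next v becomes 0; next v becomes -1758; next at j=0:; next v becomes -1758; next v becomes -3516; next v becomes -3515; next final value -2; agreement on -2.
An exhaustive pass over the 72 declared inputs shows identical outputs.
verdict: equivalent


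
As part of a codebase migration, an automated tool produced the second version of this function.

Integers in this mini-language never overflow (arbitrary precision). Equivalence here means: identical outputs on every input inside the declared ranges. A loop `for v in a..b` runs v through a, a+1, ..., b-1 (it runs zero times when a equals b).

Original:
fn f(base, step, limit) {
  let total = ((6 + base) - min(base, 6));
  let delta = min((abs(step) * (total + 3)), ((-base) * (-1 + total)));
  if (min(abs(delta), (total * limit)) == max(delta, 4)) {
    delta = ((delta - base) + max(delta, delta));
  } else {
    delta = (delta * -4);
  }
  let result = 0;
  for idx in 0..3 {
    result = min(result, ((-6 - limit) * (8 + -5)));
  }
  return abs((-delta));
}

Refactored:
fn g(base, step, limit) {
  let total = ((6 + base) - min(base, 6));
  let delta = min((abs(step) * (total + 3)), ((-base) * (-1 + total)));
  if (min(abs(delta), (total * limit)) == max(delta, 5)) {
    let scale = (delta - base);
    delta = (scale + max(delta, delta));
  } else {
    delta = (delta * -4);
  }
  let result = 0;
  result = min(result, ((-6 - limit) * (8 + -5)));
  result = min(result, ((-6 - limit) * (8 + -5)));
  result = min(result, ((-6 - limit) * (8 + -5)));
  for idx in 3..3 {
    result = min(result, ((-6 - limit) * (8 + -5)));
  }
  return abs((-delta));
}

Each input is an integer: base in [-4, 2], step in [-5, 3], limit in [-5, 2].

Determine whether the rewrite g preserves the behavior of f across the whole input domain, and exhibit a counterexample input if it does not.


Consider the input base=1, step=-5, limit=1.
f: total := 6 | delta := -5 | (min(abs(delta), (total * limit)) == max(delta, 4)): false | delta := 20 | result := 0 | iter idx=0: | result := -21 | iter idx=1: | result := -21 | iter idx=2: | result := -21 | result 20
g: total := 6 | delta := -5 | (min(abs(delta), (total * limit)) == max(delta, 5)): true | scale := -6 | delta := -11 | result := 0 | result := -21 | result := -21 | result := -21 | loop over idx: empty range | result 11
20 against 11: the behavior changed.
verdict: not equivalent; witness: base=1, step=-5, limit=1


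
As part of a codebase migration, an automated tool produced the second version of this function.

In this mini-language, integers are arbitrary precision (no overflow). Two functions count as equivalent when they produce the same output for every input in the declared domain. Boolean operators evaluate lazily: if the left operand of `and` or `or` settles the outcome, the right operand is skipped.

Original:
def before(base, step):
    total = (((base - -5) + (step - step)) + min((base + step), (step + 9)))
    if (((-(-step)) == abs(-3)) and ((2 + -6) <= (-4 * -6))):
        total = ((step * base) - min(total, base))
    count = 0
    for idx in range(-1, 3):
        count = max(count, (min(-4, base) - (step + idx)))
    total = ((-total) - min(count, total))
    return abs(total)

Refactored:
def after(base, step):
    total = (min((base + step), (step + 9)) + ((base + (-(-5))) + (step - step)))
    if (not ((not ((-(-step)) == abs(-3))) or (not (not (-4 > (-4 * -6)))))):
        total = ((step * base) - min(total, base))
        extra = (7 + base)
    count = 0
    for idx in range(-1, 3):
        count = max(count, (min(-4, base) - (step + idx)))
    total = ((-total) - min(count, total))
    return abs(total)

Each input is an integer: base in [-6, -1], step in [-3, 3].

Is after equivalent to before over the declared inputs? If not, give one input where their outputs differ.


The two versions differ — the changes include boolean connective usage differs, comparison usage differs, local variable names differ, statement counts differ, constant usage differs, arithmetic usage differs.
Spot check at base=-3, step=-2 — before: total = -3; (((-(-step)) == abs(-3)) and ((2 + -6) <= (-4 * -6))) -> false; count = 0; [idx=-1]; count = 0; [idx=0]; count = 0; [idx=1]; count = 0; [idx=2]; count = 0; total = 6; return 6. after: total = -3; (not ((not ((-(-step)) == abs(-3))) or (not (not (-4 > (-4 * -6)))))) -> false; count = 0; [idx=-1]; count = 0; [idx=0]; count = 0; [idx=1]; count = 0; [idx=2]; count = 0; total = 6; return 6. Both give 6.
Every one of the 42 inputs gives matching results.
verdict: equivalent


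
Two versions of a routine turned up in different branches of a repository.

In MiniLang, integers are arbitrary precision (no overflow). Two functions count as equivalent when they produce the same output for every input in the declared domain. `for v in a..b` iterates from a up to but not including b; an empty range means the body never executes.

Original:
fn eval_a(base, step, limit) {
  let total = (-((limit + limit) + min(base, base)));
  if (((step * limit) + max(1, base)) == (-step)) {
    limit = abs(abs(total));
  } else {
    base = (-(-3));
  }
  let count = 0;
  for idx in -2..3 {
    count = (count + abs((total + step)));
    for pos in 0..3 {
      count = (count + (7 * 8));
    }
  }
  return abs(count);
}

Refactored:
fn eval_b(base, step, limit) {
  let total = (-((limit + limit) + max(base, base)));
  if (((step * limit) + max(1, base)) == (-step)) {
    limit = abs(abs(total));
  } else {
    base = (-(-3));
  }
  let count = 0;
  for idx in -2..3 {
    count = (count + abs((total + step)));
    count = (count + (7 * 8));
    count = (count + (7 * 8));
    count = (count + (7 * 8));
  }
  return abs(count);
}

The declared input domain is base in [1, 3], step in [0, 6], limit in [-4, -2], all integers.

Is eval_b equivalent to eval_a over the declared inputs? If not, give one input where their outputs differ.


The suspicious edit (`min(base, base)` became `max(base, base)`) never changes the result for any input inside the declared domain.
As a probe, take base=1, step=4, limit=-3: eval_a runs total = 5; (((step * limit) + max(1, base)) == (-step)) -> false; base = 3; count = 0; [idx=-2]; count = 9; [pos=0]; count = 65; [pos=1]; count = 121; [pos=2]; count = 177; [idx=-1]; count = 186; [pos=0]; count = 242; [pos=1]; count = 298; [pos=2]; count = 354; [idx=0]; count = 363; [pos=0]; count = 419; [pos=1]; count = 475; [pos=2]; count = 531; [idx=1]; count = 540; [pos=0]; count = 596; [pos=1]; count = 652; [pos=2]; count = 708; [idx=2]; count = 717; [pos=0]; count = 773; [pos=1]; count = 829; [pos=2]; count = 885; return 885; eval_b runs total = 5; (((step * limit) + max(1, base)) == (-step)) -> false; base = 3; count = 0; [idx=-2]; count = 9; count = 65; count = 121; count = 177; [idx=-1]; count = 186; count = 242; count = 298; count = 354; [idx=0]; count = 363; count = 419; count = 475; count = 531; [idx=1]; count = 540; count = 596; count = 652; count = 708; [idx=2]; count = 717; count = 773; count = 829; count = 885; return 885; both end at 885.
Across all 63 domain points the two functions coincide.
verdict: equivalent


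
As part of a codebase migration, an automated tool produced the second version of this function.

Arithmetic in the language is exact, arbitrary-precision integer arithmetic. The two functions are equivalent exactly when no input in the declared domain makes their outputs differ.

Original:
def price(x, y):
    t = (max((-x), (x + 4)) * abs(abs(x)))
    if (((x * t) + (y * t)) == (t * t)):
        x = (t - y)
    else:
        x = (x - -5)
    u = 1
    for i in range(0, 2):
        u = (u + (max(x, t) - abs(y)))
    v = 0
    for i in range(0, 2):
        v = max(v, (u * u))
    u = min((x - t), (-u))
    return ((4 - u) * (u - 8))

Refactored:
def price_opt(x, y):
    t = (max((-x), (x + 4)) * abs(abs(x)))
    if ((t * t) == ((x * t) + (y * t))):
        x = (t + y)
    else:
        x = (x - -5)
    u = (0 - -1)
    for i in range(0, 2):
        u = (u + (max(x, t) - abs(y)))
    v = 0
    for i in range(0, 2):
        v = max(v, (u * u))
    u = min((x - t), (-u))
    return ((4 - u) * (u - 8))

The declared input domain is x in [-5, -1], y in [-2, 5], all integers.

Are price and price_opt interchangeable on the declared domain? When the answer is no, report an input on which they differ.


These are not equivalent — on x=-1, y=4 the outputs split (-96 vs -165).
price: t=3, then (((x * t) + (y * t)) == (t * t)) is true, then x=-1, then u=1, then (i=0), then u=0, then (i=1), then u=-1, then v=0, then (i=0), then v=1, then (i=1), then v=1, then u=-4, then returns -96
price_opt: t=3, then ((t * t) == ((x * t) + (y * t))) is true, then x=7, then u=1, then (i=0), then u=4, then (i=1), then u=7, then v=0, then (i=0), then v=49, then (i=1), then v=49, then u=-7, then returns -165
verdict: not equivalent; witness: x=-1, y=4


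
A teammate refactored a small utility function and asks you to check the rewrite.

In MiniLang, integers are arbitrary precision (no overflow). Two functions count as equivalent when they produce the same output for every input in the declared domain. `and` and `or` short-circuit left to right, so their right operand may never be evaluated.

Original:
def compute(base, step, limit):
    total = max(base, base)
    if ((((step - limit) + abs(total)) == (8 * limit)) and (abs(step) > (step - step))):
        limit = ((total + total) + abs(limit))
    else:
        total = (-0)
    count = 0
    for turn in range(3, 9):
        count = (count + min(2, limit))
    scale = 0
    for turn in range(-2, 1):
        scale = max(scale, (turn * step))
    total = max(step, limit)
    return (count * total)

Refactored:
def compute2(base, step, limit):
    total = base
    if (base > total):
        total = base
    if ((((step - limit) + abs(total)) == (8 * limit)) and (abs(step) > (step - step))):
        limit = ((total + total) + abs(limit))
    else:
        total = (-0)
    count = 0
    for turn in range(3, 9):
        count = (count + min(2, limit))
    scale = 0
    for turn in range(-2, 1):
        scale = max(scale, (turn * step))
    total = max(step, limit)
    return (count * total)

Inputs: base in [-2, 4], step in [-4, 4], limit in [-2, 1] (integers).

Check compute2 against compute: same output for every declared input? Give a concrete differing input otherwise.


The two versions differ — the changes include min/max/abs usage differs; statement counts differ; branching structure differs; comparison usage differs.
Spot check at base=1, step=-2, limit=-2 — compute: total becomes 1; next ((((step - limit) + abs(total)) == (8 * limit)) and (abs(step) > (step - step))) evaluates to false; next total becomes 0; next count becomes 0; next at turn=3:; next count becomes -2; next at turn=4:; next count becomes -4; next at turn=5:; next count becomes -6; next at turn=6:; next count becomes -8; next at turn=7:; next count becomes -10; next at turn=8:; next count becomes -12; next scale becomes 0; next at turn=-2:; next scale becomes 4; next at turn=-1:; next scale becomes 4; next at turn=0:; next scale becomes 4; next total becomes -2; next final value 24. compute2: total becomes 1; next (base > total) evaluates to false; next ((((step - limit) + abs(total)) == (8 * limit)) and (abs(step) > (step - step))) evaluates to false; next total becomes 0; next count becomes 0; next at turn=3:; next count becomes -2; next at turn=4:; next count becomes -4; next at turn=5:; next count becomes -6; next at turn=6:; next count becomes -8; next at turn=7:; next count becomes -10; next at turn=8:; next count becomes -12; next scale becomes 0; next at turn=-2:; next scale becomes 4; next at turn=-1:; next scale becomes 4; next at turn=0:; next scale becomes 4; next total becomes -2; next final value 24. Both give 24.
Sweeping the whole domain (252 inputs) finds no disagreement.
verdict: equivalent


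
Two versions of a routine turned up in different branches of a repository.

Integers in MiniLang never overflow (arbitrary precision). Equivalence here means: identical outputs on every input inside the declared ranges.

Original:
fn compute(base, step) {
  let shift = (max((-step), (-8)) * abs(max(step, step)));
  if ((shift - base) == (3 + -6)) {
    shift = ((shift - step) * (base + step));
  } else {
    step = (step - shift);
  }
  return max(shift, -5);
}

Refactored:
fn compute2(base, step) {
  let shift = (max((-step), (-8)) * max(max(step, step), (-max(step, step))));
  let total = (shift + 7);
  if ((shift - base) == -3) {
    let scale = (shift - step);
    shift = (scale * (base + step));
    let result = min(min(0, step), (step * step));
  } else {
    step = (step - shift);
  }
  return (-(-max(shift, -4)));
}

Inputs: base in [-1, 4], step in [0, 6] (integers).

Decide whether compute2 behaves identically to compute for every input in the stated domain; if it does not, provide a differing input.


These are not equivalent — on base=-1, step=2 the outputs split (-5 vs -4).
compute: shift = -4; ((shift - base) == (3 + -6)) -> true; shift = -6; return -5
compute2: shift = -4; total = 3; ((shift - base) == -3) -> true; scale = -6; shift = -6; result = 0; return -4
verdict: not equivalent; witness: base=-1, step=2


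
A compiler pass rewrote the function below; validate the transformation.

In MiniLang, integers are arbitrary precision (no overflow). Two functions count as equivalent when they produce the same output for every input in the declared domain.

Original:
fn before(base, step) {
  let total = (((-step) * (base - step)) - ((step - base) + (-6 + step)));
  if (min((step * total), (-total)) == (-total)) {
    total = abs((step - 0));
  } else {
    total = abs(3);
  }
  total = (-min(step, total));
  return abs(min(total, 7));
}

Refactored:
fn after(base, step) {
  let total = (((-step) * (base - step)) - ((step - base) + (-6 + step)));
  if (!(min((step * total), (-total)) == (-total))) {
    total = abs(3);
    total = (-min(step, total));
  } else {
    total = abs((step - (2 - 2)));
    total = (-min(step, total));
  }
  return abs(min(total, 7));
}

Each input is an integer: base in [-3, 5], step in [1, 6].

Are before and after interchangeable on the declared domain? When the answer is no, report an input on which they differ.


Comparing the listings, the differences include: min/max/abs usage differs; constant usage differs; arithmetic usage differs; boolean connective usage differs; statement counts differ.
As a probe, take base=-2, step=4: before runs total becomes 20; next (min((step * total), (-total)) == (-total)) evaluates to true; next total becomes 4; next total becomes -4; next final value 4; after runs total becomes 20; next (!(min((step * total), (-total)) == (-total))) evaluates to false; next total becomes 4; next total becomes -4; next final value 4; both end at 4.
Every one of the 54 inputs gives matching results.
verdict: equivalent


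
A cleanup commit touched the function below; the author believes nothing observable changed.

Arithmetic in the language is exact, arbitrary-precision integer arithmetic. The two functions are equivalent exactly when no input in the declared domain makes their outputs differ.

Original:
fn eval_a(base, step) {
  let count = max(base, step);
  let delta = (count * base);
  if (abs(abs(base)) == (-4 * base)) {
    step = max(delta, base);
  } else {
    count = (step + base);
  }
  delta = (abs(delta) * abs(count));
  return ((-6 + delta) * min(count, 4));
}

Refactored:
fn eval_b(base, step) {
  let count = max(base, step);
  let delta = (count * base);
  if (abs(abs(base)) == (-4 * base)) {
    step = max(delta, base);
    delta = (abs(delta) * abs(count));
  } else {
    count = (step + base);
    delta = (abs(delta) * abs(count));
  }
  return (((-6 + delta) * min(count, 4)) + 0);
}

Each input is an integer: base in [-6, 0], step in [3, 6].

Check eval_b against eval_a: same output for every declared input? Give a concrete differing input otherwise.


Differences: statement counts differ, and arithmetic usage differs, and constant usage differs, and min/max/abs usage differs — yet all 28 inputs agree.
verdict: equivalent


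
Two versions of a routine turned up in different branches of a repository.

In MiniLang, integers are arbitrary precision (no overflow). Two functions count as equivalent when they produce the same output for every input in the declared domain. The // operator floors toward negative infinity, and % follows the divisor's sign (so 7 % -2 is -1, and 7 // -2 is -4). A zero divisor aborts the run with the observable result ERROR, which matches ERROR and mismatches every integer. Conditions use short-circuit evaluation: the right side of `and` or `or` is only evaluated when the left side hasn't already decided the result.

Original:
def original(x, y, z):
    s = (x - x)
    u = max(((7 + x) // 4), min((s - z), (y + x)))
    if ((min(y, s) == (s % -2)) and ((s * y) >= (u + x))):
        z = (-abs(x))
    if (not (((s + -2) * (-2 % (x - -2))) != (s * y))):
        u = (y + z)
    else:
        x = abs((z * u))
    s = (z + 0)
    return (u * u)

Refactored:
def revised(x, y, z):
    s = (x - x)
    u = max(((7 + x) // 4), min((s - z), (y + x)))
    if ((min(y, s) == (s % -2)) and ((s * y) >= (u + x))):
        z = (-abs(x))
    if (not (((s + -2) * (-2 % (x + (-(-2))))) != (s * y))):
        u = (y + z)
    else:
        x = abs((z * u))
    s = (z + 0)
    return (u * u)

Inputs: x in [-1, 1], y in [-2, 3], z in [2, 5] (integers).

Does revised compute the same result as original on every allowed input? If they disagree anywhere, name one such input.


Differences: arithmetic usage differs — yet all 72 inputs agree.
verdict: equivalent


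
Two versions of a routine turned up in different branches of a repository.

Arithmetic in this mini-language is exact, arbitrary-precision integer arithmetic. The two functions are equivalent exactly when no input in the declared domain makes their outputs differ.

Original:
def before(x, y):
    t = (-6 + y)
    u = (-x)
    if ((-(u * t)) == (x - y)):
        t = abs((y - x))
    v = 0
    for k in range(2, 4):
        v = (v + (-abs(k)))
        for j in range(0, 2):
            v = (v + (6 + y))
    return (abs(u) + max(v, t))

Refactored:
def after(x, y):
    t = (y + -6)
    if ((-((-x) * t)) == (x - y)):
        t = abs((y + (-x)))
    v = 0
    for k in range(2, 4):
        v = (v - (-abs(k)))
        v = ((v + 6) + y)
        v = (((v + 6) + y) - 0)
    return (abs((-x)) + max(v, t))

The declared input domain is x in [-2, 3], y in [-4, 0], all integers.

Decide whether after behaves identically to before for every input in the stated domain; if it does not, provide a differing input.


The rewrite breaks on x=-2, y=-4, where the results are 5 and 15.
before: t = -10; u = 2; ((-(u * t)) == (x - y)) -> false; v = 0; [k=2]; v = -2; [j=0]; v = 0; [j=1]; v = 2; [k=3]; v = -1; [j=0]; v = 1; [j=1]; v = 3; return 5
after: t = -10; ((-((-x) * t)) == (x - y)) -> false; v = 0; [k=2]; v = 2; v = 4; v = 6; [k=3]; v = 9; v = 11; v = 13; return 15
verdict: not equivalent; witness: x=-2, y=-4


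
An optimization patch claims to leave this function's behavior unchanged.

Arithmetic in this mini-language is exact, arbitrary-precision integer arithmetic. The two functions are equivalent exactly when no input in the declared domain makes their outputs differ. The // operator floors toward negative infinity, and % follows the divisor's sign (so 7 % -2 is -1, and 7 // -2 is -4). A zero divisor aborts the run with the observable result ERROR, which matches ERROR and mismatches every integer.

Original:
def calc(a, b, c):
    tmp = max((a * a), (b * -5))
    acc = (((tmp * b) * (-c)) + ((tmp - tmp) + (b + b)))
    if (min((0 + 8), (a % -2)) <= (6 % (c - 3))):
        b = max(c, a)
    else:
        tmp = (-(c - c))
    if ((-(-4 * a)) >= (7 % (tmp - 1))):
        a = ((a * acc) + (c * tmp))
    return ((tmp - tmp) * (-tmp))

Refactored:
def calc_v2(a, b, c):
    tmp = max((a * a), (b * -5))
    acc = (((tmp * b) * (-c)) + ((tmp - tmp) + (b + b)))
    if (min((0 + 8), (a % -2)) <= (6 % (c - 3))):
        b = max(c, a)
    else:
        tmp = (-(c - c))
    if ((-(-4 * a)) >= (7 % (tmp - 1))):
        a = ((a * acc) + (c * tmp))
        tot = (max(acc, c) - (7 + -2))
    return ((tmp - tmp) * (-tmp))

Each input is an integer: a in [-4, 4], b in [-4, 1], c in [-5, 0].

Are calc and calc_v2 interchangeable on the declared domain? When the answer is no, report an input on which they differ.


The two versions differ — the changes include local variable names differ, and min/max/abs usage differs, and arithmetic usage differs, and constant usage differs, and statement counts differ.
One worked example (a=4, b=1, c=-5) — calc: tmp=16, then acc=82, then (min((0 + 8), (a % -2)) <= (6 % (c - 3))) is false, then tmp=0, then ((-(-4 * a)) >= (7 % (tmp - 1))) is true, then a=328, then returns 0; calc_v2: tmp=16, then acc=82, then (min((0 + 8), (a % -2)) <= (6 % (c - 3))) is false, then tmp=0, then ((-(-4 * a)) >= (7 % (tmp - 1))) is true, then a=328, then tot=77, then returns 0; agreement on 0.
Across all 324 domain points the two functions coincide.
verdict: equivalent


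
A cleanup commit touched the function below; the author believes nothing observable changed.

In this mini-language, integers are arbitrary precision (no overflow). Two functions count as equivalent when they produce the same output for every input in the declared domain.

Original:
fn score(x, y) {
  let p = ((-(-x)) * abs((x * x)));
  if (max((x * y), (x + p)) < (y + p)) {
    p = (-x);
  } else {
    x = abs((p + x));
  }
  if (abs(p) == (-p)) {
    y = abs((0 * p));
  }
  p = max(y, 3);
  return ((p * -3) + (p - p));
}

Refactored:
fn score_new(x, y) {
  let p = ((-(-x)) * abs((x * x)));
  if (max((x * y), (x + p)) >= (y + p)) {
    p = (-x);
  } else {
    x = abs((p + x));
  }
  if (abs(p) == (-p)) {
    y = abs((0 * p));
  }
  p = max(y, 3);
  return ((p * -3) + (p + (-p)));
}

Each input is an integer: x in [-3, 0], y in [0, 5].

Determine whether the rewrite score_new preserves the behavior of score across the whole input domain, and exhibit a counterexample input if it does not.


The rewrite breaks on x=-3, y=4, where the results are -9 and -12.
score: p := -27 | (max((x * y), (x + p)) < (y + p)): false | x := 30 | (abs(p) == (-p)): true | y := 0 | p := 3 | result -9
score_new: p := -27 | (max((x * y), (x + p)) >= (y + p)): true | p := 3 | (abs(p) == (-p)): false | p := 4 | result -12
verdict: not equivalent; witness: x=-3, y=4


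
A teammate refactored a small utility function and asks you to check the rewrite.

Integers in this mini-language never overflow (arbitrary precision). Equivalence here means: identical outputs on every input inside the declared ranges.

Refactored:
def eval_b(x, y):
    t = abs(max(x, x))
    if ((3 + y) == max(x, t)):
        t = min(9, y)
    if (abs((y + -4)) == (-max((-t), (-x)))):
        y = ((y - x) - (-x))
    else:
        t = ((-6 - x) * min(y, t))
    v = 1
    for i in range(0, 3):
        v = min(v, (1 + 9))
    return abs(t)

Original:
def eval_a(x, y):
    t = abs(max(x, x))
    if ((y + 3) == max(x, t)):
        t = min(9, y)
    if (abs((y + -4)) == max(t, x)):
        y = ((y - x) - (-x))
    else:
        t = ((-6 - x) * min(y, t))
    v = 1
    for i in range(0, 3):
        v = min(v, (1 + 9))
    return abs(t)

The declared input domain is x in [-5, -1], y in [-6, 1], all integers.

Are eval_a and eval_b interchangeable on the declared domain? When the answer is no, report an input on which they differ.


At x=-5, y=-1: eval_a gives 5, eval_b gives 1.
verdict: not equivalent; witness: x=-5, y=-1


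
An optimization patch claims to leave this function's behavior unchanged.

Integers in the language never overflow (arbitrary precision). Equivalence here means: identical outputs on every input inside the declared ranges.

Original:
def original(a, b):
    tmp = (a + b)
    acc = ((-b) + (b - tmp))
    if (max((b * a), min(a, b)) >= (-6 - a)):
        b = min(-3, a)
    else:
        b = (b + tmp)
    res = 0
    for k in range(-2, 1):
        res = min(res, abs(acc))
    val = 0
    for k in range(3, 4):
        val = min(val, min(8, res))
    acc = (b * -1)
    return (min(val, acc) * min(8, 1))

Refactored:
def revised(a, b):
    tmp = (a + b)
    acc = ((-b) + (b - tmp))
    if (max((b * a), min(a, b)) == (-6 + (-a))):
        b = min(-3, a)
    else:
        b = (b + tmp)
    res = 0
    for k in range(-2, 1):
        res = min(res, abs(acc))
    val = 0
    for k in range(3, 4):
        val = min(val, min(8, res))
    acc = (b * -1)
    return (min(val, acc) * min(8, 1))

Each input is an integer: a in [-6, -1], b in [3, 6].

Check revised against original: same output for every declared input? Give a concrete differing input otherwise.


Try a=-2, b=3.
original: tmp = 1; acc = -1; (max((b * a), min(a, b)) >= (-6 - a)) -> true; b = -3; res = 0; [k=-2]; res = 0; [k=-1]; res = 0; [k=0]; res = 0; val = 0; [k=3]; val = 0; acc = 3; return 0
revised: tmp = 1; acc = -1; (max((b * a), min(a, b)) == (-6 + (-a))) -> false; b = 4; res = 0; [k=-2]; res = 0; [k=-1]; res = 0; [k=0]; res = 0; val = 0; [k=3]; val = 0; acc = -4; return -4
0 != -4, so the rewrite changes behavior.
verdict: not equivalent; witness: a=-2, b=3


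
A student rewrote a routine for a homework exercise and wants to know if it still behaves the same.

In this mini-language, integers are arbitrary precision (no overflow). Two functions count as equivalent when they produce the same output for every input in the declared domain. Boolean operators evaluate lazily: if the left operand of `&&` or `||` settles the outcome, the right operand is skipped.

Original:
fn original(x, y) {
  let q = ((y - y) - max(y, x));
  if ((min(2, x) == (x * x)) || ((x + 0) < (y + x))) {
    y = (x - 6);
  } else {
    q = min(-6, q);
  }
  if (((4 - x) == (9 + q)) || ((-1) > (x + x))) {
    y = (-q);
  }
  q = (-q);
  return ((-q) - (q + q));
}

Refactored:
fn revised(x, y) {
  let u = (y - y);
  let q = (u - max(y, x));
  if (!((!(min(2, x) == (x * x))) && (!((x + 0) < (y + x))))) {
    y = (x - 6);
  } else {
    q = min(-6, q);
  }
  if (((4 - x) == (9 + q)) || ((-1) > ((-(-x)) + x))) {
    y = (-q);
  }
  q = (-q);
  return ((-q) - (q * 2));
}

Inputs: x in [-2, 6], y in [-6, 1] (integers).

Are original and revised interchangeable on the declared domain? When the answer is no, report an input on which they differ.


The two versions differ — the changes include statement counts differ; also constant usage differs; also boolean connective usage differs; also local variable names differ; also arithmetic usage differs.
As a probe, take x=4, y=-6: original runs q=-4, then ((min(2, x) == (x * x)) || ((x + 0) < (y + x))) is false, then q=-6, then (((4 - x) == (9 + q)) || ((-1) > (x + x))) is false, then q=6, then returns -18; revised runs u=0, then q=-4, then (!((!(min(2, x) == (x * x))) && (!((x + 0) < (y + x))))) is false, then q=-6, then (((4 - x) == (9 + q)) || ((-1) > ((-(-x)) + x))) is false, then q=6, then returns -18; both end at -18.
Every one of the 72 inputs gives matching results.
verdict: equivalent


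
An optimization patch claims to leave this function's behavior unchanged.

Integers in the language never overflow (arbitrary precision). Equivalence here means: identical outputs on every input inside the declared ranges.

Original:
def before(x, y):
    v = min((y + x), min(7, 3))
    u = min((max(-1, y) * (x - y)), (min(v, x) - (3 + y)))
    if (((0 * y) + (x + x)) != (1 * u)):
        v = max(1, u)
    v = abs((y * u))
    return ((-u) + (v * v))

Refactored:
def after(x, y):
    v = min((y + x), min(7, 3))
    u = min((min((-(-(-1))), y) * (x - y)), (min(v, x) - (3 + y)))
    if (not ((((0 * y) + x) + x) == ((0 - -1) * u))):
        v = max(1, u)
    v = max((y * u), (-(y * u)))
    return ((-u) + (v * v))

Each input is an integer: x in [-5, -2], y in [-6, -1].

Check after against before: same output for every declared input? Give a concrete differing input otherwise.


Input x=-4, y=-6: 1771 from before versus 5196 from after.
verdict: not equivalent; witness: x=-4, y=-6


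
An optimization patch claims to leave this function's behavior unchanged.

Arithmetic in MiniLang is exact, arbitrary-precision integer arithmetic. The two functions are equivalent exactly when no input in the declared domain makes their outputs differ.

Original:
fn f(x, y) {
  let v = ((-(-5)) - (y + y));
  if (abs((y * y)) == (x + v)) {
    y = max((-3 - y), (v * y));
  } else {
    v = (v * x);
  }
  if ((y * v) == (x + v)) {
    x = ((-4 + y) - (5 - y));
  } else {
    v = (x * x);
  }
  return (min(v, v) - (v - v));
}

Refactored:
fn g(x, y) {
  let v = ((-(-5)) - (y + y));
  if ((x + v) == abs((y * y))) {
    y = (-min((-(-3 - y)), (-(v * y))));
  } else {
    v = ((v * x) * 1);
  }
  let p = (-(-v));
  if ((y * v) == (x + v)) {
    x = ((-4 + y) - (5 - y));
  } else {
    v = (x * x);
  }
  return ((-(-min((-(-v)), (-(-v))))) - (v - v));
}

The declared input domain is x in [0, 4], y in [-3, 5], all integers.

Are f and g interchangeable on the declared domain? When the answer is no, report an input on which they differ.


The two versions differ — the changes include min/max/abs usage differs, plus local variable names differ, plus arithmetic usage differs, plus constant usage differs, plus statement counts differ.
As a probe, take x=4, y=5: f runs v becomes -5; next (abs((y * y)) == (x + v)) evaluates to false; next v becomes -20; next ((y * v) == (x + v)) evaluates to false; next v becomes 16; next final value 16; g runs v becomes -5; next ((x + v) == abs((y * y))) evaluates to false; next v becomes -20; next p becomes -20; next ((y * v) == (x + v)) evaluates to false; next v becomes 16; next final value 16; both end at 16.
Sweeping the whole domain (45 inputs) finds no disagreement.
verdict: equivalent


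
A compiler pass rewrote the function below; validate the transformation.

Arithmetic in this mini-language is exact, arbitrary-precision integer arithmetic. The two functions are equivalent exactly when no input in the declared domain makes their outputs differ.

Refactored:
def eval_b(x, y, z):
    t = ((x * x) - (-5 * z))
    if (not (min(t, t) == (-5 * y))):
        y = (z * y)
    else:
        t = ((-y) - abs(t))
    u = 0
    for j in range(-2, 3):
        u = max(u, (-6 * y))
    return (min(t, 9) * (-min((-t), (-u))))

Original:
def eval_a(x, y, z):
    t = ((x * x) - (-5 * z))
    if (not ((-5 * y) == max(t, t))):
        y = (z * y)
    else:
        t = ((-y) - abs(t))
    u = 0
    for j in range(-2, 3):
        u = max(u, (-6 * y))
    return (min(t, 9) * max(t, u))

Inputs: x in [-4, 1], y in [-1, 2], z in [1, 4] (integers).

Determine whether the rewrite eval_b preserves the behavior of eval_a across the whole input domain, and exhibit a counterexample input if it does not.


The one real change (`max(t, t)` became `min(t, t)`) has no effect anywhere in the declared ranges.
Tracing x=1, y=0, z=4: eval_a: t becomes 21; next (not ((-5 * y) == max(t, t))) evaluates to true; next y becomes 0; next u becomes 0; next at j=-2:; next u becomes 0; next at j=-1:; next u becomes 0; next at j=0:; next u becomes 0; next at j=1:; next u becomes 0; next at j=2:; next u becomes 0; next final value 189 | eval_b: t becomes 21; next (not (min(t, t) == (-5 * y))) evaluates to true; next y becomes 0; next u becomes 0; next at j=-2:; next u becomes 0; next at j=-1:; next u becomes 0; next at j=0:; next u becomes 0; next at j=1:; next u becomes 0; next at j=2:; next u becomes 0; next final value 189 — matching result 189.
Sweeping the whole domain (96 inputs) finds no disagreement.
verdict: equivalent


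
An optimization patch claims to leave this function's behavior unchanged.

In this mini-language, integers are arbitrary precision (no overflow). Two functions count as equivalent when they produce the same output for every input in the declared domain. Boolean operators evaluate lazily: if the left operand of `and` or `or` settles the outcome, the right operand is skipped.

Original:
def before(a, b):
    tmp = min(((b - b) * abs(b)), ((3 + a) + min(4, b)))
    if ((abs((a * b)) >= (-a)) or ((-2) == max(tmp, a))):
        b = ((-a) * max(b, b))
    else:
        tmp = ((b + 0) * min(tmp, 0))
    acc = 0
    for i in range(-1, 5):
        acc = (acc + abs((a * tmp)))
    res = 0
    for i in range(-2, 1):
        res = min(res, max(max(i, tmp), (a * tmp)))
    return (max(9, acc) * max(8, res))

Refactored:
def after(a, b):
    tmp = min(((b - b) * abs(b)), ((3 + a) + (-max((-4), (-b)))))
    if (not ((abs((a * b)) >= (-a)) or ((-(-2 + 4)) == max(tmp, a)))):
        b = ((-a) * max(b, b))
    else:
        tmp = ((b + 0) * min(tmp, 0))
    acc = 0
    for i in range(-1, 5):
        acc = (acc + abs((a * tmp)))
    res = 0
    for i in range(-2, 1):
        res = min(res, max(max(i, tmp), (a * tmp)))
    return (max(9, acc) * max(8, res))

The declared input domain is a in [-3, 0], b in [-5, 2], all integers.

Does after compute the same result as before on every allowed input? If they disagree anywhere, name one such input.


Evaluate both at a=-3, b=-5.
before: tmp=-5, then ((abs((a * b)) >= (-a)) or ((-2) == max(tmp, a))) is true, then b=-15, then acc=0, then (i=-1), then acc=15, then (i=0), then acc=30, then (i=1), then acc=45, then (i=2), then acc=60, then (i=3), then acc=75, then (i=4), then acc=90, then res=0, then (i=-2), then res=0, then (i=-1), then res=0, then (i=0), then res=0, then returns 720
after: tmp=-5, then (not ((abs((a * b)) >= (-a)) or ((-(-2 + 4)) == max(tmp, a)))) is false, then tmp=25, then acc=0, then (i=-1), then acc=75, then (i=0), then acc=150, then (i=1), then acc=225, then (i=2), then acc=300, then (i=3), then acc=375, then (i=4), then acc=450, then res=0, then (i=-2), then res=0, then (i=-1), then res=0, then (i=0), then res=0, then returns 3600
720 != 3600, so the rewrite changes behavior.
verdict: not equivalent; witness: a=-3, b=-5


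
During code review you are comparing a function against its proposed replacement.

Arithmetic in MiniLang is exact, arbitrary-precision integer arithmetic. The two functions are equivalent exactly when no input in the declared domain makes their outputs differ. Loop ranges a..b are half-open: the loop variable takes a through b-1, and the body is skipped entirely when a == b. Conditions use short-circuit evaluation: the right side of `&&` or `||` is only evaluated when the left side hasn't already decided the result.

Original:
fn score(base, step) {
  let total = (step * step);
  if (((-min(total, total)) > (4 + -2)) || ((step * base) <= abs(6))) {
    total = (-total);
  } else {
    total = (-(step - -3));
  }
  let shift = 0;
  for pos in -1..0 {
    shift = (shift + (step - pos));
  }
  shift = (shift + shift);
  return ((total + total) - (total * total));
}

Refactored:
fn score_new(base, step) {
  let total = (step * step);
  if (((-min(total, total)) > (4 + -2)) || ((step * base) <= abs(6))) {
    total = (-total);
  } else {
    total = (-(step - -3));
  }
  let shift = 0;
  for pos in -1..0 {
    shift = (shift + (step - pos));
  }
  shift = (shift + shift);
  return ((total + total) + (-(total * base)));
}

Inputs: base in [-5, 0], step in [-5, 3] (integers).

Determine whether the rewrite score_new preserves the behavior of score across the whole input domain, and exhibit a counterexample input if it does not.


Not equivalent: base=-5, step=-5 separates them (0 vs 14).
score: total becomes 25; next (((-min(total, total)) > (4 + -2)) || ((step * base) <= abs(6))) evaluates to false; next total becomes 2; next shift becomes 0; next at pos=-1:; next shift becomes -4; next shift becomes -8; next final value 0
score_new: total becomes 25; next (((-min(total, total)) > (4 + -2)) || ((step * base) <= abs(6))) evaluates to false; next total becomes 2; next shift becomes 0; next at pos=-1:; next shift becomes -4; next shift becomes -8; next final value 14
verdict: not equivalent; witness: base=-5, step=-5
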